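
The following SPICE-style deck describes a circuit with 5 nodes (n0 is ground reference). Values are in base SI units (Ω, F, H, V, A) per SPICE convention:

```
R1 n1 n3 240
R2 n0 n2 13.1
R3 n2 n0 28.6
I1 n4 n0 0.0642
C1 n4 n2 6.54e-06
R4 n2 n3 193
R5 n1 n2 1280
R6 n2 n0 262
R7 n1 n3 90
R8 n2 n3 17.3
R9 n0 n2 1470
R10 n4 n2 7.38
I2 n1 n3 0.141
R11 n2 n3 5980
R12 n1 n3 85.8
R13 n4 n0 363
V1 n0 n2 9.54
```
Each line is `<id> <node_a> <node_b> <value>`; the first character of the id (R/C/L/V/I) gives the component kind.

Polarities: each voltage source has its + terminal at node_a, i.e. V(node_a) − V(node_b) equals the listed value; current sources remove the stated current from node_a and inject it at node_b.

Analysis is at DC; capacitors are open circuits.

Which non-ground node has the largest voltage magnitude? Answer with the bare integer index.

Apply KCL at each of the 4 non-ground nodes and solve the resulting linear system.
Node n1: branches {R1, R5, R7, I2, R12} → V_1 = -14.57
Node n2: branches {R2, R3, C1, R4, R5, R6, R8, R9, R10, R11, V1} → V_2 = -9.540
Node n3: branches {R1, R4, R7, R8, I2, R11, R12} → V_3 = -9.478
Node n4: branches {I1, C1, R10, R13} → V_4 = -9.814
Source currents: i(V1)=-1.068

1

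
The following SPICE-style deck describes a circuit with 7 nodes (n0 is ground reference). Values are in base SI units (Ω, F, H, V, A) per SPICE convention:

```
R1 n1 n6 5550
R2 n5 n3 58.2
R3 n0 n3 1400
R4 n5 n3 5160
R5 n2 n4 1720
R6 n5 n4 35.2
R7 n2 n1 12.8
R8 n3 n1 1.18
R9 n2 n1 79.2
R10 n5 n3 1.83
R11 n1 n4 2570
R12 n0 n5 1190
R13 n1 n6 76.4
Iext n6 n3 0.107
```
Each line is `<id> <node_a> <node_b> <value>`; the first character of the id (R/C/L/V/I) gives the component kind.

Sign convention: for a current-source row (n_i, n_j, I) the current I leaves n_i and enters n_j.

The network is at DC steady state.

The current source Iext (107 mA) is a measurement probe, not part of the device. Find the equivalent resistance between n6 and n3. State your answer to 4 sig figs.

MNA unknowns: 6 node voltages V₁..V_6
R1: Y=0.0001802 on G[1,6]
R2: Y=0.01718 on G[5,3]
R3: Y=0.0007143 on G[0,3]
R4: Y=0.0001938 on G[5,3]
R5: Y=0.0005814 on G[2,4]
R6: Y=0.02841 on G[5,4]
R7: Y=0.07812 on G[2,1]
R8: Y=0.8475 on G[3,1]
R9: Y=0.01263 on G[2,1]
R10: Y=0.5464 on G[5,3]
R11: Y=0.0003891 on G[1,4]
R12: Y=0.0008403 on G[0,5]
R13: Y=0.01309 on G[1,6]
Iext: z[6]−=0.107, z[3]+=0.107
solve → V1=-0.1260, V2=-0.1252, V3=0.0001128, V4=-0.004240, V5=-9.587e-05, V6=-8.190

R_eq = 76.54 Ω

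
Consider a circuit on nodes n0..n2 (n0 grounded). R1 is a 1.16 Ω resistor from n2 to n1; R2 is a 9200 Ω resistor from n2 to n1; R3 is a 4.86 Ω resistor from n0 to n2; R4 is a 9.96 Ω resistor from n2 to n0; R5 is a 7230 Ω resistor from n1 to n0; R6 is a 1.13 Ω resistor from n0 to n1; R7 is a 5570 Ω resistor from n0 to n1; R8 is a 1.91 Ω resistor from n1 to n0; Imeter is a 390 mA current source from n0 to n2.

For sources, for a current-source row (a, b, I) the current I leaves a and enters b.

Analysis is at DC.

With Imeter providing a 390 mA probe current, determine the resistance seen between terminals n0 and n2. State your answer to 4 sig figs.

R_eq = 1.189 Ω

MNA unknowns: 2 node voltages V₁..V_2
R1: Y=0.8621 on G[2,1]
R2: Y=0.0001087 on G[2,1]
R3: Y=0.2058 on G[0,2]
R4: Y=0.1004 on G[2,0]
R5: Y=0.0001383 on G[1,0]
R6: Y=0.8850 on G[0,1]
R7: Y=0.0001795 on G[0,1]
R8: Y=0.5236 on G[1,0]
Imeter: z[0]−=0.39, z[2]+=0.39
solve → V1=0.1761, V2=0.4637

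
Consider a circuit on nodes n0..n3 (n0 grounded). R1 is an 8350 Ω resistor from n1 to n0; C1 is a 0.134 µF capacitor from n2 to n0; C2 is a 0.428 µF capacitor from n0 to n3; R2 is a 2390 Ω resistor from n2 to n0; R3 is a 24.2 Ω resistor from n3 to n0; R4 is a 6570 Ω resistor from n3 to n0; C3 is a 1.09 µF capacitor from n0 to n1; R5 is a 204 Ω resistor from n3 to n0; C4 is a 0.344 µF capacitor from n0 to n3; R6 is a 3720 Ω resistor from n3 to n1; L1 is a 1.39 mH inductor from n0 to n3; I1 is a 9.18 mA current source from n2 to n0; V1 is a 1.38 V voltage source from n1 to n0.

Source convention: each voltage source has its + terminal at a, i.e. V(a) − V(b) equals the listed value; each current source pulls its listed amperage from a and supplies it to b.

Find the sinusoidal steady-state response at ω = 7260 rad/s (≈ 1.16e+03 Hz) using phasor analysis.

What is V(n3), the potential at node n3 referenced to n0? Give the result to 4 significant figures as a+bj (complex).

0.001585+0.003177j V

Apply KCL at each of the 3 non-ground nodes and solve the resulting linear system.
Node n1: branches {R1, C3, R6, V1} → V_1 = 1.380+0.000j
Node n2: branches {C1, R2, I1} → V_2 = -3.425+7.963j
Node n3: branches {C2, R3, R4, R5, C4, R6, L1} → V_3 = 0.001585+0.003177j
Source currents: i(V1)=-0.0005358-0.01092j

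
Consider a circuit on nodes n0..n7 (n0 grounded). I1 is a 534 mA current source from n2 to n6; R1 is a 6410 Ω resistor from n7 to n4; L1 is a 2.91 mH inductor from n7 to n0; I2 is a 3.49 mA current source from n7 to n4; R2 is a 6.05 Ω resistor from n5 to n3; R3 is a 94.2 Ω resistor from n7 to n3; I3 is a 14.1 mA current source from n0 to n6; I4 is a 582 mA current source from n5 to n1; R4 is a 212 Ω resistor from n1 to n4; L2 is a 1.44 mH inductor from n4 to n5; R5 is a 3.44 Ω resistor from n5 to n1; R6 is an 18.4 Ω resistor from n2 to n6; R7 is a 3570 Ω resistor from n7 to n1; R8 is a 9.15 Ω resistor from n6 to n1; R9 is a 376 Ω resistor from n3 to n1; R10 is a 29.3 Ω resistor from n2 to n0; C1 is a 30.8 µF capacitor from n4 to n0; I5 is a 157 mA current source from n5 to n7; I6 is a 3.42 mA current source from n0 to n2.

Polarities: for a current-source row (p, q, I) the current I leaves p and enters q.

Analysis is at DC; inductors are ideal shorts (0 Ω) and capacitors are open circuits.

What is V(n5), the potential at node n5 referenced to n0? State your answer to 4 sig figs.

-0.4053 V

Element admittances at DC:
  I1: injects 0.534 A into n6 (from n2)
  Y(R1) = 0.0001560 S between n7,n4
  L1: short n7↔n0 (DC inductor)
  I2: injects 0.00349 A into n4 (from n7)
  Y(R2) = 0.1653 S between n5,n3
  Y(R3) = 0.01062 S between n7,n3
  I3: injects 0.0141 A into n6 (from n0)
  I4: injects 0.582 A into n1 (from n5)
  Y(R4) = 0.004717 S between n1,n4
  L2: short n4↔n5 (DC inductor)
  Y(R5) = 0.2907 S between n5,n1
  Y(R6) = 0.05435 S between n2,n6
  Y(R7) = 0.0002801 S between n7,n1
  Y(R8) = 0.1093 S between n6,n1
  Y(R9) = 0.002660 S between n3,n1
  Y(R10) = 0.03413 S between n2,n0
  Y(C1) = 0.000 S between n4,n0
  I5: injects 0.157 A into n7 (from n5)
  I6: injects 0.00342 A into n2 (from n0)
Assemble and solve the 9×9 MNA system:
  V(n1)=2.050  V(n2)=-3.892  V(n3)=-0.3446  V(n4)=-0.4053  V(n5)=-0.4053  V(n6)=3.426  V(n7)=0.000
  i(L1)=0.1504  i(L2)=0.01514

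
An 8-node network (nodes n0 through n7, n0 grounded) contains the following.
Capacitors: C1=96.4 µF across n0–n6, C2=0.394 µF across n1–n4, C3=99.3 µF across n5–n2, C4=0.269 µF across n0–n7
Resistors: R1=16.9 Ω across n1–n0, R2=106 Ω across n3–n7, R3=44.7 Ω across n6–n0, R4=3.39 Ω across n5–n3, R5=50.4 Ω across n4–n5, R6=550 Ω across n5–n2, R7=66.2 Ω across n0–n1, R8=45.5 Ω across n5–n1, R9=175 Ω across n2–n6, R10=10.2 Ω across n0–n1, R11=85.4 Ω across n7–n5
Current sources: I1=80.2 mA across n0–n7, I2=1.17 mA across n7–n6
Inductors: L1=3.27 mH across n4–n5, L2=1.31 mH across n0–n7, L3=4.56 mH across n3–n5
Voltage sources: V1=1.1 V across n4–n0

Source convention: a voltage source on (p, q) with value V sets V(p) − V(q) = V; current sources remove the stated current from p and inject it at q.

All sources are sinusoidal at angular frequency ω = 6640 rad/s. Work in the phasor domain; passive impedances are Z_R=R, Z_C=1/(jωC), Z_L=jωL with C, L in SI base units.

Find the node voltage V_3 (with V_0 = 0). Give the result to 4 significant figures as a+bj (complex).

Apply KCL at each of the 7 non-ground nodes and solve the resulting linear system.
Node n1: branches {R1, C2, R7, R8, R10} → V_1 = 0.05710-0.005333j
Node n2: branches {C3, R6, R9} → V_2 = 0.5068-0.1669j
Node n3: branches {R2, R4, L3} → V_3 = 0.4921-0.1439j
Node n4: branches {C2, R5, L1, V1} → V_4 = 1.100+0.000j
Node n5: branches {C3, R4, R5, L1, R6, R8, L3, R11} → V_5 = 0.5054-0.1713j
Node n6: branches {C1, R3, R9, I2} → V_6 = -0.001209-0.006405j
Node n7: branches {R2, I1, L2, C4, I2, R11} → V_7 = 0.1716+0.7595j
Source currents: i(V1)=-0.01967+0.02126j

0.4921-0.1439j V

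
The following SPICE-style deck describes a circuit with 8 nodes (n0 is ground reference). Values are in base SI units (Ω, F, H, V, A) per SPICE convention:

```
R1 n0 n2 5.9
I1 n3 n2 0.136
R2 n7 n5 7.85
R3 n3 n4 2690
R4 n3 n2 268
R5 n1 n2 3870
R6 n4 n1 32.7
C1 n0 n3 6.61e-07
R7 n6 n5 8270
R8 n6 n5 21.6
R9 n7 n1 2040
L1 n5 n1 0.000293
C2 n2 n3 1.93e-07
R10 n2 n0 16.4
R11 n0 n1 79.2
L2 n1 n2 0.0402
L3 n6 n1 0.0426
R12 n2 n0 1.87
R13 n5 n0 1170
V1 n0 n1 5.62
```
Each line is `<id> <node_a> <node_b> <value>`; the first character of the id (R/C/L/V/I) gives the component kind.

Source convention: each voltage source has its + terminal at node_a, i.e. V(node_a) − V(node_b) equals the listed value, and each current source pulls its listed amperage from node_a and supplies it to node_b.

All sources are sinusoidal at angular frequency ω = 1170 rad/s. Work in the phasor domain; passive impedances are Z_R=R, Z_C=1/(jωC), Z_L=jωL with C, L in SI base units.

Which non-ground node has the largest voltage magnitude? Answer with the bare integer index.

Apply KCL at each of the 7 non-ground nodes and solve the resulting linear system.
Node n1: branches {R5, R6, R9, L1, R11, L2, L3, V1} → V_1 = -5.620+0.000j
Node n2: branches {R1, I1, R4, R5, C2, R10, L2, R12} → V_2 = 0.01350+0.1848j
Node n3: branches {I1, R3, R4, C1, C2} → V_3 = -31.75+7.910j
Node n4: branches {R3, R6} → V_4 = -5.934+0.09500j
Node n5: branches {R2, R7, R8, L1, R13} → V_5 = -5.620+0.001637j
Node n6: branches {R7, R8, L3} → V_6 = -5.621+0.001381j
Node n7: branches {R2, R9} → V_7 = -5.620+0.001631j
Source currents: i(V1)=-0.07155+0.1168j

3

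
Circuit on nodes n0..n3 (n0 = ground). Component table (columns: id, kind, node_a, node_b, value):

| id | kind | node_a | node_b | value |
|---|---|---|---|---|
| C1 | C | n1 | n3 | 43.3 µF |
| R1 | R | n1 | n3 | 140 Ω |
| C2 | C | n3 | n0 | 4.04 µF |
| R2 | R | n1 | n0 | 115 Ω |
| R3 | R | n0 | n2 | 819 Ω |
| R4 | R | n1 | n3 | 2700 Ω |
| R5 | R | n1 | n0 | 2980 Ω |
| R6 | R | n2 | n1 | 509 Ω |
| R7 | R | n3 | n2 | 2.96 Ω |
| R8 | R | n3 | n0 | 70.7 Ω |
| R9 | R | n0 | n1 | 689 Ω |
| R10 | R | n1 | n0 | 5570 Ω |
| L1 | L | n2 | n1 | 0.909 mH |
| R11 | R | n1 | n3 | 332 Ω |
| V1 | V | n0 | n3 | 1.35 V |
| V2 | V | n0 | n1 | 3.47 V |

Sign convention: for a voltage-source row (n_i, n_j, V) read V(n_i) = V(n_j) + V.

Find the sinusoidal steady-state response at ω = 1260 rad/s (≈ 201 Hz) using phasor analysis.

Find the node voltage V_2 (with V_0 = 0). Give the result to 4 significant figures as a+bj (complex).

-3.190+0.7159j V

MNA unknowns: 3 node voltages V₁..V_3 plus 2 source currents (V1, V2)
C1: Y=0.000+0.05456j on G[1,3]
R1: Y=0.007143+0.000j on G[1,3]
C2: Y=0.000+0.005090j on G[3,0]
R2: Y=0.008696+0.000j on G[1,0]
R3: Y=0.001221+0.000j on G[0,2]
R4: Y=0.0003704+0.000j on G[1,3]
R5: Y=0.0003356+0.000j on G[1,0]
R6: Y=0.001965+0.000j on G[2,1]
R7: Y=0.3378+0.000j on G[3,2]
R8: Y=0.01414+0.000j on G[3,0]
R9: Y=0.001451+0.000j on G[0,1]
R10: Y=0.0001795+0.000j on G[1,0]
L1: Y=0.000-0.8731j on G[2,1]
R11: Y=0.003012+0.000j on G[1,3]
V1: row V0−V3=1.35, i_V1 at 0,3
V2: row V0−V1=3.47, i_V2 at 0,1
solve → V1=-3.470+0.000j, V2=-3.190+0.7159j, V3=-1.350+0.000j
aux → i_V1=0.6250-0.1331j, i_V2=-0.6850+0.1271j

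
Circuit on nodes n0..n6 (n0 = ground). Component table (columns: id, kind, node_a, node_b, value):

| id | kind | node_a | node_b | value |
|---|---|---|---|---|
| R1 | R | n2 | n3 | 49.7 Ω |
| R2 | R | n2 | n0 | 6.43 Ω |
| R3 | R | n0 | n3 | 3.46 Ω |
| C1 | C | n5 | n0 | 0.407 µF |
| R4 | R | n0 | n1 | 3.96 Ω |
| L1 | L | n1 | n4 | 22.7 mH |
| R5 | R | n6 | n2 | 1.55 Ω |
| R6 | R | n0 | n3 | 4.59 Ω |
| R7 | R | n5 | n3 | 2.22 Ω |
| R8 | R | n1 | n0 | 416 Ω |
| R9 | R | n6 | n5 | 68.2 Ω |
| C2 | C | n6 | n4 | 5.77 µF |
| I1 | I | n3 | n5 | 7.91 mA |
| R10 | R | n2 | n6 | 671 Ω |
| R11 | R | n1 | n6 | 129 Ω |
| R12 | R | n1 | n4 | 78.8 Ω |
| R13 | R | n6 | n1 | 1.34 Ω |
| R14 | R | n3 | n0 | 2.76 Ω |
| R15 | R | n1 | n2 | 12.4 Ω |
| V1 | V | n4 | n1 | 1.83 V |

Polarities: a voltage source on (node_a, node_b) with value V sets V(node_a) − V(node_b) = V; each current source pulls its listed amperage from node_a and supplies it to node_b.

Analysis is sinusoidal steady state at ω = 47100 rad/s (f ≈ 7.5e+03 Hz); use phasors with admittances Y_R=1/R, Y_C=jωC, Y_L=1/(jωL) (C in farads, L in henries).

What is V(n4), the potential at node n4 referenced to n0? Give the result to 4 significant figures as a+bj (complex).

Apply KCL at each of the 6 non-ground nodes and solve the resulting linear system.
Node n1: branches {R4, L1, R8, R11, R12, R13, R15, V1} → V_1 = -0.05093-0.1714j
Node n2: branches {R1, R2, R5, R10, R15} → V_2 = 0.06787+0.2236j
Node n3: branches {R1, R3, R6, R7, I1, R14} → V_3 = 0.003212+0.009722j
Node n4: branches {L1, C2, R12, V1} → V_4 = 1.779-0.1714j
Node n5: branches {C1, R7, R9, I1} → V_5 = 0.02408+0.01893j
Node n6: branches {R5, R9, C2, R10, R11, R13} → V_6 = 0.1010+0.3333j
Source currents: i(V1)=-0.1604-0.4543j

1.779-0.1714j V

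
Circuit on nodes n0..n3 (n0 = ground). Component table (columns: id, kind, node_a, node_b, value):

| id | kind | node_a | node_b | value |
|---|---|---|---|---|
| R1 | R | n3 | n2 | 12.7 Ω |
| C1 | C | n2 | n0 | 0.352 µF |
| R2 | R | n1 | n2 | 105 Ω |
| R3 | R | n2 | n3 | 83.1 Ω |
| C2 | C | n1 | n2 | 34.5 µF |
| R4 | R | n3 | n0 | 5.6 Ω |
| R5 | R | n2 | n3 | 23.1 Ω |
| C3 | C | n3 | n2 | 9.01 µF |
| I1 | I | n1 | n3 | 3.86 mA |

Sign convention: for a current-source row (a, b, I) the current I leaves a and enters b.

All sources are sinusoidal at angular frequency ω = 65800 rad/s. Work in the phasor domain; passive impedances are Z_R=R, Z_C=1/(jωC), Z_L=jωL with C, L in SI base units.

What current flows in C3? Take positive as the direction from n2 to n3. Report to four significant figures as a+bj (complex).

-0.003542-0.0007883j A

Apply KCL at each of the 3 non-ground nodes and solve the resulting linear system.
Node n1: branches {R2, C2, I1} → V_1 = -0.0005527+0.007745j
Node n2: branches {R1, C1, R2, R3, C2, R5, C3} → V_2 = -0.0005456+0.006045j
Node n3: branches {R1, R3, R4, R5, C3, I1} → V_3 = 0.0007840+7.076e-05j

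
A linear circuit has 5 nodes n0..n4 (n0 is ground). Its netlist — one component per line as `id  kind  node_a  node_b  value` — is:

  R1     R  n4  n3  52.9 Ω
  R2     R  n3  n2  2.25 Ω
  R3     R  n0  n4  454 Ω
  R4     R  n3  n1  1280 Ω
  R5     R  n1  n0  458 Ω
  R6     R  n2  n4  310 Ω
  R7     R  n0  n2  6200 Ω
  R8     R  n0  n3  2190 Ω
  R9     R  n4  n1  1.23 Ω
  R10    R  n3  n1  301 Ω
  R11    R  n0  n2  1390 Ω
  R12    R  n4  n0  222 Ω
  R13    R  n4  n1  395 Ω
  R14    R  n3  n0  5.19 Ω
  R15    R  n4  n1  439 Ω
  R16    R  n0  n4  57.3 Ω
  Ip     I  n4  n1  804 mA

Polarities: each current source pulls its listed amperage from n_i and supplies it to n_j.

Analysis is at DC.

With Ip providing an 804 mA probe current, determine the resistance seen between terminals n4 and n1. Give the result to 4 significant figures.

R_eq = 1.215 Ω

Apply KCL at each of the 4 non-ground nodes and solve the resulting linear system.
Node n1: branches {R4, R5, R9, R10, R13, R15, Ip} → V_1 = 0.8620
Node n2: branches {R2, R6, R7, R11} → V_2 = 0.003701
Node n3: branches {R1, R2, R4, R8, R10, R14} → V_3 = 0.004567
Node n4: branches {R1, R3, R6, R9, R12, R13, R15, R16, Ip} → V_4 = -0.1145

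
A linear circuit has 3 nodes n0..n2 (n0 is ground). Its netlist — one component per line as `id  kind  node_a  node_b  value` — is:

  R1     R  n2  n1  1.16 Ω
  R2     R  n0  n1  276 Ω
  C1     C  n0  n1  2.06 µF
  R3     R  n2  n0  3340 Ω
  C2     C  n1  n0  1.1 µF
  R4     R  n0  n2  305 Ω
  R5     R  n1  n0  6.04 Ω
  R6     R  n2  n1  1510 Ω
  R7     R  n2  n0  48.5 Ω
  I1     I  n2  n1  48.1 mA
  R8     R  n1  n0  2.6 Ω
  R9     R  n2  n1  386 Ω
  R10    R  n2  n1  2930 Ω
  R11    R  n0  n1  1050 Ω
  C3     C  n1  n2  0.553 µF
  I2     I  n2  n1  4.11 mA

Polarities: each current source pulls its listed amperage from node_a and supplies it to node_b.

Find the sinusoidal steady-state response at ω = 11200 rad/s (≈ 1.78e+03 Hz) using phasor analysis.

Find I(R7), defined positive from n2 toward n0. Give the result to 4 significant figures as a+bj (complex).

MNA unknowns: 2 node voltages V₁..V_2
R1: Y=0.8621+0.000j on G[2,1]
R2: Y=0.003623+0.000j on G[0,1]
C1: Y=0.000+0.02307j on G[0,1]
R3: Y=0.0002994+0.000j on G[2,0]
C2: Y=0.000+0.01232j on G[1,0]
R4: Y=0.003279+0.000j on G[0,2]
R5: Y=0.1656+0.000j on G[1,0]
R6: Y=0.0006623+0.000j on G[2,1]
R7: Y=0.02062+0.000j on G[2,0]
I1: z[2]−=0.0481, z[1]+=0.0481
R8: Y=0.3846+0.000j on G[1,0]
R9: Y=0.002591+0.000j on G[2,1]
R10: Y=0.0003413+0.000j on G[2,1]
R11: Y=0.0009524+0.000j on G[0,1]
C3: Y=0.000+0.006194j on G[1,2]
I2: z[2]−=0.00411, z[1]+=0.00411
solve → V1=0.002445-0.0001667j, V2=-0.05629+0.0002466j

-0.001161+5.085e-06j A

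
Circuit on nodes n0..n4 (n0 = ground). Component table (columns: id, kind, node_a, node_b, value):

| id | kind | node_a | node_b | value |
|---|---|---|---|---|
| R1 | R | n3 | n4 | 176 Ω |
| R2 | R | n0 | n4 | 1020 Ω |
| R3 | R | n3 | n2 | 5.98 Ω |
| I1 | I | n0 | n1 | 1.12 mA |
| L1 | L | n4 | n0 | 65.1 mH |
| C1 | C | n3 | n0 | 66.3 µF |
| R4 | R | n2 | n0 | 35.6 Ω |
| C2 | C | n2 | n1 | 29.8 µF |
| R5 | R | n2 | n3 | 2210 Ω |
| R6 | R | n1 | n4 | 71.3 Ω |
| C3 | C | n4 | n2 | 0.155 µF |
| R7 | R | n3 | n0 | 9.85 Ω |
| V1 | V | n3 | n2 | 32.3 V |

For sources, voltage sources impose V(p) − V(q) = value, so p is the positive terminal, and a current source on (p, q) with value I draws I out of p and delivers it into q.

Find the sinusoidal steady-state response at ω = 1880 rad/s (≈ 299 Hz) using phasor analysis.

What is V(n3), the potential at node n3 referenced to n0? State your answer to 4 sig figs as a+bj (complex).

3.710-4.370j V

Element admittances at ω=1880 rad/s:
  Y(R1) = 0.005682+0.000j S between n3,n4
  Y(R2) = 0.0009804+0.000j S between n0,n4
  Y(R3) = 0.1672+0.000j S between n3,n2
  I1: injects 0.00112 A into n1 (from n0)
  Y(L1) = 0.000-0.008171j S between n4,n0
  Y(C1) = 0.000+0.1246j S between n3,n0
  Y(R4) = 0.02809+0.000j S between n2,n0
  Y(C2) = 0.000+0.05602j S between n2,n1
  Y(R5) = 0.0004525+0.000j S between n2,n3
  Y(R6) = 0.01403+0.000j S between n1,n4
  Y(C3) = 0.000+0.0002914j S between n4,n2
  Y(R7) = 0.1015+0.000j S between n3,n0
  V1: constraint V(n3)−V(n2) = 32.3
Assemble and solve the 5×5 MNA system:
  V(n1)=-29.68-8.257j  V(n2)=-28.59-4.370j  V(n3)=3.710-4.370j  V(n4)=-14.24-12.62j
  i(V1)=-6.439-0.06570j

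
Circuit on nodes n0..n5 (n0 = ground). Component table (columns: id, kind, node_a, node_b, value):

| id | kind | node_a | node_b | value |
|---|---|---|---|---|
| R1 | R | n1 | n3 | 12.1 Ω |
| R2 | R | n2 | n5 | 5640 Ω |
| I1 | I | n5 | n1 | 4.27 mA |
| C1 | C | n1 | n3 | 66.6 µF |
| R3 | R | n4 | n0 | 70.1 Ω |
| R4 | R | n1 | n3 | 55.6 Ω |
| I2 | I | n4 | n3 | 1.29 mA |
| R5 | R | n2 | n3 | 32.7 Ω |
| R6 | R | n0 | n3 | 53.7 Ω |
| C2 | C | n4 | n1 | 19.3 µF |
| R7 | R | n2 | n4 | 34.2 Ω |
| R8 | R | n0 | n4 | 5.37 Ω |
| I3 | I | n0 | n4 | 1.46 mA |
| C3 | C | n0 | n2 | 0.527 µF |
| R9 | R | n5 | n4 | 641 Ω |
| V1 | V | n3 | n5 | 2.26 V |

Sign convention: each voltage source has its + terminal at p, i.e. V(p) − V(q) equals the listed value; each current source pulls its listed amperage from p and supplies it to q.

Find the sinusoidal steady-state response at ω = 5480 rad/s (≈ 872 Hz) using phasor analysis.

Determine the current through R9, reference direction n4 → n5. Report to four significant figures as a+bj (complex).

0.003501+6.253e-05j A

MNA unknowns: 5 node voltages V₁..V_5 plus 1 source current (V1)
R1: Y=0.08264+0.000j on G[1,3]
R2: Y=0.0001773+0.000j on G[2,5]
I1: z[5]−=0.00427, z[1]+=0.00427
C1: Y=0.000+0.3650j on G[1,3]
R3: Y=0.01427+0.000j on G[4,0]
R4: Y=0.01799+0.000j on G[1,3]
I2: z[4]−=0.00129, z[3]+=0.00129
R5: Y=0.03058+0.000j on G[2,3]
R6: Y=0.01862+0.000j on G[0,3]
C2: Y=0.000+0.1058j on G[4,1]
R7: Y=0.02924+0.000j on G[2,4]
R8: Y=0.1862+0.000j on G[0,4]
I3: z[0]−=0.00146, z[4]+=0.00146
C3: Y=0.000+0.002888j on G[0,2]
R9: Y=0.001560+0.000j on G[5,4]
V1: row V3−V5=2.26, i_V1 at 3,5
solve → V1=0.01773-0.03756j, V2=0.005802-0.01750j, V3=0.02117-0.03675j, V4=0.005064+0.003330j, V5=-2.239-0.03675j
aux → i_V1=0.0003714-6.595e-05j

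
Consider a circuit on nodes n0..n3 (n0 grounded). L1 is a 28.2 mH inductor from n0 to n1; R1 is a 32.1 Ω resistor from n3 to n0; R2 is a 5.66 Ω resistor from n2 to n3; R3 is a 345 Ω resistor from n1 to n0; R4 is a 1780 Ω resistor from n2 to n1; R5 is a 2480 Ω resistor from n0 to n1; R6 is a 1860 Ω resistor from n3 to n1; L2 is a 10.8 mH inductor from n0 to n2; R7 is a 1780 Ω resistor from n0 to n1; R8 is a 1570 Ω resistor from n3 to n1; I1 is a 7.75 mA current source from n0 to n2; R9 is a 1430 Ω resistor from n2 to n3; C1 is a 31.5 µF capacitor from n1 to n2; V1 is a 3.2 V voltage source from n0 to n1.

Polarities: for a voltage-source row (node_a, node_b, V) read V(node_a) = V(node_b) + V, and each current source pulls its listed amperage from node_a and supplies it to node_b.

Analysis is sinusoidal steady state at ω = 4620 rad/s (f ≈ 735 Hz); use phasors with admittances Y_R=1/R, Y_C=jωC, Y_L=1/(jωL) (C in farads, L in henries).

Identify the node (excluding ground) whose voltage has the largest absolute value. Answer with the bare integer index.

2

MNA unknowns: 3 node voltages V₁..V_3 plus 1 source current (V1)
L1: Y=0.000-0.007676j on G[0,1]
R1: Y=0.03115+0.000j on G[3,0]
R2: Y=0.1767+0.000j on G[2,3]
R3: Y=0.002899+0.000j on G[1,0]
R4: Y=0.0005618+0.000j on G[2,1]
R5: Y=0.0004032+0.000j on G[0,1]
R6: Y=0.0005376+0.000j on G[3,1]
L2: Y=0.000-0.02004j on G[0,2]
R7: Y=0.0005618+0.000j on G[0,1]
R8: Y=0.0006369+0.000j on G[3,1]
I1: z[0]−=0.00775, z[2]+=0.00775
R9: Y=0.0006993+0.000j on G[2,3]
C1: Y=0.000+0.1455j on G[1,2]
V1: row V0−V1=3.2, i_V1 at 0,1
solve → V1=-3.200+0.000j, V2=-3.532-0.8074j, V3=-3.005-0.6830j
aux → i_V1=-0.1299+0.07406j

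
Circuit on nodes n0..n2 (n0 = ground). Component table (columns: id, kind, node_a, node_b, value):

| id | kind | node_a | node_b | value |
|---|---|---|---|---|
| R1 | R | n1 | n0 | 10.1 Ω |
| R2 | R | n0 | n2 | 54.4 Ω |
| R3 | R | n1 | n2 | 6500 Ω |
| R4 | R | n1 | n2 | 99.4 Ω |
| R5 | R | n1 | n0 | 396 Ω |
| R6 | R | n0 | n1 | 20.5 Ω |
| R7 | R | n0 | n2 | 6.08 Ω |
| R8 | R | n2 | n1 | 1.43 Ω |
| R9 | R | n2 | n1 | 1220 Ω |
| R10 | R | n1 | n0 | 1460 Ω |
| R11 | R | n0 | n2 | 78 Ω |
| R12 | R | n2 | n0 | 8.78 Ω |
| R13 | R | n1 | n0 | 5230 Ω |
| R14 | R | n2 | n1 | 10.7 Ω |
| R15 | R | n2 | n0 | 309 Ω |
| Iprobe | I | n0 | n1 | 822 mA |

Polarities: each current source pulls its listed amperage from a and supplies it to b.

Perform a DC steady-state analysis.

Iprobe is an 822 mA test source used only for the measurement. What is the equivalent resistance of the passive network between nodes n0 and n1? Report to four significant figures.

Apply KCL at each of the 2 non-ground nodes and solve the resulting linear system.
Node n1: branches {R1, R3, R4, R5, R6, R8, R9, R10, R13, R14, Iprobe} → V_1 = 2.184
Node n2: branches {R2, R3, R4, R7, R8, R9, R11, R12, R14, R15} → V_2 = 1.572

R_eq = 2.657 Ω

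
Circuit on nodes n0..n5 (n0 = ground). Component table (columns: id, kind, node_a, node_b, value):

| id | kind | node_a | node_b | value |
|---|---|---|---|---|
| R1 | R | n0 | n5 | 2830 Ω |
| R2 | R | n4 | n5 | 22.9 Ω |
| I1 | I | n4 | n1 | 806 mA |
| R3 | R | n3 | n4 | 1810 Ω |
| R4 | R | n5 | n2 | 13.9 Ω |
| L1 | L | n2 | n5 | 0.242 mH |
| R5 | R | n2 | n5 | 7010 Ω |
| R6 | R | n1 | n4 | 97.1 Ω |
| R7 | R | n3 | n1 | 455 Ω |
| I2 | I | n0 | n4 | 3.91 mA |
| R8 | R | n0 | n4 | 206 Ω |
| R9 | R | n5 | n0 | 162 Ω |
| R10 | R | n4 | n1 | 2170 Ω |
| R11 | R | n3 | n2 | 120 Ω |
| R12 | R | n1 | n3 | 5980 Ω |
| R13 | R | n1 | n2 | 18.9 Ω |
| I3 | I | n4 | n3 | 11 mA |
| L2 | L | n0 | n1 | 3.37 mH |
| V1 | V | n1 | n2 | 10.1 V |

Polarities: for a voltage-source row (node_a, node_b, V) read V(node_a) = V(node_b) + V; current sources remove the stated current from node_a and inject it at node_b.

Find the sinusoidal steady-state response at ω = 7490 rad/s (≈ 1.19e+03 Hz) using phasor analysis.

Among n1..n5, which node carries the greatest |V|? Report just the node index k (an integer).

4

MNA unknowns: 5 node voltages V₁..V_5 plus 1 source current (V1)
R1: Y=0.0003534+0.000j on G[0,5]
R2: Y=0.04367+0.000j on G[4,5]
I1: z[4]−=0.806, z[1]+=0.806
R3: Y=0.0005525+0.000j on G[3,4]
R4: Y=0.07194+0.000j on G[5,2]
L1: Y=0.000-0.5517j on G[2,5]
R5: Y=0.0001427+0.000j on G[2,5]
R6: Y=0.01030+0.000j on G[1,4]
R7: Y=0.002198+0.000j on G[3,1]
I2: z[0]−=0.00391, z[4]+=0.00391
R8: Y=0.004854+0.000j on G[0,4]
R9: Y=0.006173+0.000j on G[5,0]
R10: Y=0.0004608+0.000j on G[4,1]
R11: Y=0.008333+0.000j on G[3,2]
R12: Y=0.0001672+0.000j on G[1,3]
R13: Y=0.05291+0.000j on G[1,2]
I3: z[4]−=0.011, z[3]+=0.011
L2: Y=0.000-0.03962j on G[0,1]
V1: row V1−V2=10.1, i_V1 at 1,2
solve → V1=0.9424+4.090j, V2=-9.158+4.090j, V3=-6.599+4.047j, V4=-20.20+3.207j, V5=-9.207+3.336j
aux → i_V1=-0.1358+0.02773j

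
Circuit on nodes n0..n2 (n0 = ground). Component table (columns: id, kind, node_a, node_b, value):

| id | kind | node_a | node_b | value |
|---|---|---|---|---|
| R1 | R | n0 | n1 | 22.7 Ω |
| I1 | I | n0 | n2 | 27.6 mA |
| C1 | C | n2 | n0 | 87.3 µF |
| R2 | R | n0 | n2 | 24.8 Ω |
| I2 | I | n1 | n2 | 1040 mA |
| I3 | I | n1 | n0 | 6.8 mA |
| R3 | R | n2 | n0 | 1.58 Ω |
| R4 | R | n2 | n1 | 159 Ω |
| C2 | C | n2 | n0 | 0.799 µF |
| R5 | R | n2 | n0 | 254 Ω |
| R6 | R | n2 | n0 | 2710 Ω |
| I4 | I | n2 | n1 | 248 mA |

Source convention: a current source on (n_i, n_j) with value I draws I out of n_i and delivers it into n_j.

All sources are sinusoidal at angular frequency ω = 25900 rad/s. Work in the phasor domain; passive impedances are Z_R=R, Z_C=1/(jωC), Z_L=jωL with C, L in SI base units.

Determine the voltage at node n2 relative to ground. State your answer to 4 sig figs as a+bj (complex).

0.08667-0.2895j V

Apply KCL at each of the 2 non-ground nodes and solve the resulting linear system.
Node n1: branches {R1, I2, I3, R4, I4} → V_1 = -15.86-0.03617j
Node n2: branches {I1, C1, R2, I2, R3, R4, C2, R5, R6, I4} → V_2 = 0.08667-0.2895j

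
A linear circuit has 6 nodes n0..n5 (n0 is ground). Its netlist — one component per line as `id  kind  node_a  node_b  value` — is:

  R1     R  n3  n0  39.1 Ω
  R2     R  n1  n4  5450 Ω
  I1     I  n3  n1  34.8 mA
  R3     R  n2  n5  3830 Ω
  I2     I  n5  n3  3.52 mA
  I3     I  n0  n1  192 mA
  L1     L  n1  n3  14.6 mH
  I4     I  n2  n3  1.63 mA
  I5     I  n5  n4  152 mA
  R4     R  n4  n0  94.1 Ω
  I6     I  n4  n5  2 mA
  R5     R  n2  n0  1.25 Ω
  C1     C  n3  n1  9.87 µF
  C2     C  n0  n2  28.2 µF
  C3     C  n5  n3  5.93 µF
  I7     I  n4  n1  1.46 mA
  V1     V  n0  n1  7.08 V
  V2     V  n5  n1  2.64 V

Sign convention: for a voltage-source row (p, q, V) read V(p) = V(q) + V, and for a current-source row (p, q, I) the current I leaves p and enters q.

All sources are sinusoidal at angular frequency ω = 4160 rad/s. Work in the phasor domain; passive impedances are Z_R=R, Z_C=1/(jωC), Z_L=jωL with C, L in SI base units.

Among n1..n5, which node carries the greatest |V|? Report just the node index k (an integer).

4

Apply KCL at each of the 5 non-ground nodes and solve the resulting linear system.
Node n1: branches {R2, I1, I3, L1, C1, I7, V1, V2} → V_1 = -7.080+0.000j
Node n2: branches {R3, I4, R5, C2} → V_2 = -0.003412+0.0005002j
Node n3: branches {R1, I1, I2, L1, I4, C1, C3} → V_3 = -4.782-1.881j
Node n4: branches {R2, I5, R4, I6, I7} → V_4 = 13.62+0.000j
Node n5: branches {R3, I2, I5, I6, C3, V2} → V_5 = -4.440+0.000j
Source currents: i(V1)=-0.1723-0.04810j, i(V2)=-0.1060-0.008429j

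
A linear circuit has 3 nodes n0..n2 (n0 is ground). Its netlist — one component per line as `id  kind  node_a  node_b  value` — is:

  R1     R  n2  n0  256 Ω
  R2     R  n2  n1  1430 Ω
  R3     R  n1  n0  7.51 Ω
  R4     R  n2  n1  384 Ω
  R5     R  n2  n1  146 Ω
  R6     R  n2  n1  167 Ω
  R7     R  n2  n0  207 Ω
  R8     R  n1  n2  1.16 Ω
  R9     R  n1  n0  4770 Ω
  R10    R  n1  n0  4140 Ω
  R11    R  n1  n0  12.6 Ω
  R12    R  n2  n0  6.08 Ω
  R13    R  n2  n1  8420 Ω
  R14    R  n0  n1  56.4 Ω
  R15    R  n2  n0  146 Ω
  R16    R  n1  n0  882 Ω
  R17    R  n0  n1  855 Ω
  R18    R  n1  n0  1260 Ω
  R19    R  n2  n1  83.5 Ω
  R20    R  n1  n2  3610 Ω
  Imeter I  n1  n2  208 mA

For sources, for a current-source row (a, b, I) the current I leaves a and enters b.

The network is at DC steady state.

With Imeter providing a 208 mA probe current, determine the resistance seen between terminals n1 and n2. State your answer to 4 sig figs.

R_eq = 1.008 Ω

Apply KCL at each of the 2 non-ground nodes and solve the resulting linear system.
Node n1: branches {R2, R3, R4, R5, R6, R8, R9, R10, R11, R13, R14, R16, R17, R18, R19, R20, Imeter} → V_1 = -0.09120
Node n2: branches {R1, R2, R4, R5, R6, R7, R8, R12, R13, R15, R19, R20, Imeter} → V_2 = 0.1184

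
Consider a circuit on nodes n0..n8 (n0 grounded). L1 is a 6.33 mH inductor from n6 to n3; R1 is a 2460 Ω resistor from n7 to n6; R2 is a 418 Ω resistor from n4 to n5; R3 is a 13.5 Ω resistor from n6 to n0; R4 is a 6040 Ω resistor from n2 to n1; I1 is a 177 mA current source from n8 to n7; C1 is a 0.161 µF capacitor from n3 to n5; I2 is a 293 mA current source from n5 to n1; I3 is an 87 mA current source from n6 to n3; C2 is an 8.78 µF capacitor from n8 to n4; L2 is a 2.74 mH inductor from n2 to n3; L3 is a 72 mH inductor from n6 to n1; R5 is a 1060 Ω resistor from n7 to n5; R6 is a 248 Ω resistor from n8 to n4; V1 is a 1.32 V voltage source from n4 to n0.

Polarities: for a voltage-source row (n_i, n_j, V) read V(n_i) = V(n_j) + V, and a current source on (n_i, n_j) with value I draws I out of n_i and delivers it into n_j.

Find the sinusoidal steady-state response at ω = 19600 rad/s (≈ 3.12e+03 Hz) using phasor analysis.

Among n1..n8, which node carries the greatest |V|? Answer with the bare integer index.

1

Apply KCL at each of the 8 non-ground nodes and solve the resulting linear system.
Node n1: branches {R4, I2, L3} → V_1 = 94.65+390.9j
Node n2: branches {R4, L2} → V_2 = 2.376-0.8450j
Node n3: branches {L1, C1, I3, L2} → V_3 = 5.859-1.665j
Node n4: branches {R2, C2, R6, V1} → V_4 = 1.320+0.000j
Node n5: branches {R2, C1, I2, R5} → V_5 = -21.66+32.33j
Node n6: branches {L1, R1, R3, I3, L3} → V_6 = 3.132-1.044j
Node n7: branches {R1, I1, R5} → V_7 = 116.9+22.28j
Node n8: branches {I1, C2, R6} → V_8 = 1.296+1.028j
Source currents: i(V1)=-0.2320+0.07735j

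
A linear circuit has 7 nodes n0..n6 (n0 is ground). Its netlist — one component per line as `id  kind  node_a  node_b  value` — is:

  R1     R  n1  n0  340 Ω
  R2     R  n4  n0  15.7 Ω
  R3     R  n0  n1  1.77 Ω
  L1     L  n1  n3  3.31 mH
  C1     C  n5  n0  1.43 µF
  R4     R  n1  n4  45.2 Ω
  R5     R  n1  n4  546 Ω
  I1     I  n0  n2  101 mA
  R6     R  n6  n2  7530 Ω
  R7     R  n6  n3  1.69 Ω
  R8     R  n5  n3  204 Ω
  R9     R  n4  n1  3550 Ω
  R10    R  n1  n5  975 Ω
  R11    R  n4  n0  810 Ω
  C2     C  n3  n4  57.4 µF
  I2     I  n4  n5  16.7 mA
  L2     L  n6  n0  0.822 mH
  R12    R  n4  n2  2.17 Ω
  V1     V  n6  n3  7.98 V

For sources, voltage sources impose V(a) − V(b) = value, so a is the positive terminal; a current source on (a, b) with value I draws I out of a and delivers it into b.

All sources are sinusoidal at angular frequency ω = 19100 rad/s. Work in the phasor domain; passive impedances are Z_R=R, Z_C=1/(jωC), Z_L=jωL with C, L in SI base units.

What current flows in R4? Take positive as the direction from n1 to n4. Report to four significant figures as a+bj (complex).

0.05275-0.07673j A

Apply KCL at each of the 6 non-ground nodes and solve the resulting linear system.
Node n1: branches {R1, R3, L1, R4, R5, R9, R10} → V_1 = 0.003729+0.2057j
Node n2: branches {I1, R6, R12} → V_2 = -2.159+3.674j
Node n3: branches {L1, R7, R8, C2, V1} → V_3 = -2.086+3.946j
Node n4: branches {R2, R4, R5, R9, R11, C2, I2, R12} → V_4 = -2.380+3.674j
Node n5: branches {C1, R8, R10, I2} → V_5 = 0.7328-0.07811j
Node n6: branches {R6, R7, L2, V1} → V_6 = 5.894+3.946j
Source currents: i(V1)=-4.974+0.3754j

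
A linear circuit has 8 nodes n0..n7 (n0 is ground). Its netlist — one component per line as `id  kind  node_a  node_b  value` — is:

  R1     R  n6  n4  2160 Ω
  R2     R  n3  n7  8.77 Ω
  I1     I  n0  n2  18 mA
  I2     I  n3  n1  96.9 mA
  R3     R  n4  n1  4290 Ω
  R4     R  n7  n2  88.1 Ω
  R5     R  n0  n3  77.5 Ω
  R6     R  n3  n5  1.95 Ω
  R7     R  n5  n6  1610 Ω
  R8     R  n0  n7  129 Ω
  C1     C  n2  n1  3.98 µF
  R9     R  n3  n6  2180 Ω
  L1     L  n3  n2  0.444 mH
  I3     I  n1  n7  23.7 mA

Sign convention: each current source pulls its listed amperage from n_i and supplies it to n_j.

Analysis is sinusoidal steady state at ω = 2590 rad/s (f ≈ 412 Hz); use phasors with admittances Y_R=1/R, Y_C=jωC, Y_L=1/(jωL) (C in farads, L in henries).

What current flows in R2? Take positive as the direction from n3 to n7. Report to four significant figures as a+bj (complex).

-0.01484-0.001059j A

Element admittances at ω=2590 rad/s:
  Y(R1) = 0.0004630+0.000j S between n6,n4
  Y(R2) = 0.1140+0.000j S between n3,n7
  I1: injects 0.018 A into n2 (from n0)
  I2: injects 0.0969 A into n1 (from n3)
  Y(R3) = 0.0002331+0.000j S between n4,n1
  Y(R4) = 0.01135+0.000j S between n7,n2
  Y(R5) = 0.01290+0.000j S between n0,n3
  Y(R6) = 0.5128+0.000j S between n3,n5
  Y(R7) = 0.0006211+0.000j S between n5,n6
  Y(R8) = 0.007752+0.000j S between n0,n7
  Y(C1) = 0.000+0.01031j S between n2,n1
  Y(R9) = 0.0004587+0.000j S between n3,n6
  Y(L1) = 0.000-0.8696j S between n3,n2
  I3: injects 0.0237 A into n7 (from n1)
Assemble and solve the 7×7 MNA system:
  V(n1)=0.9148-6.997j  V(n2)=0.8228+0.1031j  V(n3)=0.8226-0.003486j  V(n4)=0.8612-2.930j  V(n5)=0.8226-0.004549j  V(n6)=0.8342-0.8820j  V(n7)=0.9528+0.005802j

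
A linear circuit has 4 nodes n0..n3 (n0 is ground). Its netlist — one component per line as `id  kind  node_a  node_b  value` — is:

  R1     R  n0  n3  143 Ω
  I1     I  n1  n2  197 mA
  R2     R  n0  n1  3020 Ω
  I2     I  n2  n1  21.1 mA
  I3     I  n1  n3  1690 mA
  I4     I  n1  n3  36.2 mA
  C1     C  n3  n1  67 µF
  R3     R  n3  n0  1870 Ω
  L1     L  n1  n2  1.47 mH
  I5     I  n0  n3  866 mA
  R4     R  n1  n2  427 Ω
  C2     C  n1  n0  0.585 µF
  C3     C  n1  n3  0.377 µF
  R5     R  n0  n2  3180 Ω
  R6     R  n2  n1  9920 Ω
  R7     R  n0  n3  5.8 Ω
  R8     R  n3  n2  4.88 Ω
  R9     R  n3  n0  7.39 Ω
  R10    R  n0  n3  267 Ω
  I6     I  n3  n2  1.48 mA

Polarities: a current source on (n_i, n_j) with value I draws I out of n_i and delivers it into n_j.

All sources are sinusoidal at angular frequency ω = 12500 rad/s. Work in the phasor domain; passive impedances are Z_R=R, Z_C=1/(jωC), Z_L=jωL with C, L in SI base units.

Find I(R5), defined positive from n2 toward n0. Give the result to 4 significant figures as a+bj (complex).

0.001295+0.0001111j A

Element admittances at ω=12500 rad/s:
  Y(R1) = 0.006993+0.000j S between n0,n3
  I1: injects 0.197 A into n2 (from n1)
  Y(R2) = 0.0003311+0.000j S between n0,n1
  I2: injects 0.0211 A into n1 (from n2)
  I3: injects 1.69 A into n3 (from n1)
  I4: injects 0.0362 A into n3 (from n1)
  Y(C1) = 0.000+0.8375j S between n3,n1
  Y(R3) = 0.0005348+0.000j S between n3,n0
  Y(L1) = 0.000-0.05442j S between n1,n2
  I5: injects 0.866 A into n3 (from n0)
  Y(R4) = 0.002342+0.000j S between n1,n2
  Y(C2) = 0.000+0.007313j S between n1,n0
  Y(C3) = 0.000+0.004712j S between n1,n3
  Y(R5) = 0.0003145+0.000j S between n0,n2
  Y(R6) = 0.0001008+0.000j S between n2,n1
  Y(R7) = 0.1724+0.000j S between n0,n3
  Y(R8) = 0.2049+0.000j S between n3,n2
  Y(R9) = 0.1353+0.000j S between n3,n0
  Y(R10) = 0.003745+0.000j S between n0,n3
  I6: injects 0.00148 A into n2 (from n3)
Assemble and solve the 3×3 MNA system:
  V(n1)=2.635+2.298j  V(n2)=4.119+0.3534j  V(n3)=2.761-0.06314j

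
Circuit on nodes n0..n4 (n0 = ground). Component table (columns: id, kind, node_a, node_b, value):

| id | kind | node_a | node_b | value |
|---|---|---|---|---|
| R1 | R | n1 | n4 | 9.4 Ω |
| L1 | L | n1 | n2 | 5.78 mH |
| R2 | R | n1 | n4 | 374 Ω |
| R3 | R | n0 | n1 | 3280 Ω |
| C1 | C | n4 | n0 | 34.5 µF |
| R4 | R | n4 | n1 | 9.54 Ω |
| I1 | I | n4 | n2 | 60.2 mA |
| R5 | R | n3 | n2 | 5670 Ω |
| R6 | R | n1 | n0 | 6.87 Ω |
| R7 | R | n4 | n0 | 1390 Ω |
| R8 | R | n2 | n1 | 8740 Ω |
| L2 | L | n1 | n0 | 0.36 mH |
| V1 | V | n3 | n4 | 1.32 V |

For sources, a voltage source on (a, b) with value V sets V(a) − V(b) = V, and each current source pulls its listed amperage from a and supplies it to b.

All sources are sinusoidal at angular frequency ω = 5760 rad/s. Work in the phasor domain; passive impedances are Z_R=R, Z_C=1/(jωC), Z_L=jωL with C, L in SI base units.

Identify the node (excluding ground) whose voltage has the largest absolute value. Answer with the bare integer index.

Element admittances at ω=5760 rad/s:
  Y(R1) = 0.1064+0.000j S between n1,n4
  Y(L1) = 0.000-0.03004j S between n1,n2
  Y(R2) = 0.002674+0.000j S between n1,n4
  Y(R3) = 0.0003049+0.000j S between n0,n1
  Y(C1) = 0.000+0.1987j S between n4,n0
  Y(R4) = 0.1048+0.000j S between n4,n1
  I1: injects 0.0602 A into n2 (from n4)
  Y(R5) = 0.0001764+0.000j S between n3,n2
  Y(R6) = 0.1456+0.000j S between n1,n0
  Y(R7) = 0.0007194+0.000j S between n4,n0
  Y(R8) = 0.0001144+0.000j S between n2,n1
  Y(L2) = 0.000-0.4823j S between n1,n0
  V1: constraint V(n3)−V(n4) = 1.32
Assemble and solve the 5×5 MNA system:
  V(n1)=-0.02149+0.08891j  V(n2)=-0.002667+2.100j  V(n3)=1.202+0.1996j  V(n4)=-0.1181+0.1996j
  i(V1)=-0.0002124+0.0003352j

2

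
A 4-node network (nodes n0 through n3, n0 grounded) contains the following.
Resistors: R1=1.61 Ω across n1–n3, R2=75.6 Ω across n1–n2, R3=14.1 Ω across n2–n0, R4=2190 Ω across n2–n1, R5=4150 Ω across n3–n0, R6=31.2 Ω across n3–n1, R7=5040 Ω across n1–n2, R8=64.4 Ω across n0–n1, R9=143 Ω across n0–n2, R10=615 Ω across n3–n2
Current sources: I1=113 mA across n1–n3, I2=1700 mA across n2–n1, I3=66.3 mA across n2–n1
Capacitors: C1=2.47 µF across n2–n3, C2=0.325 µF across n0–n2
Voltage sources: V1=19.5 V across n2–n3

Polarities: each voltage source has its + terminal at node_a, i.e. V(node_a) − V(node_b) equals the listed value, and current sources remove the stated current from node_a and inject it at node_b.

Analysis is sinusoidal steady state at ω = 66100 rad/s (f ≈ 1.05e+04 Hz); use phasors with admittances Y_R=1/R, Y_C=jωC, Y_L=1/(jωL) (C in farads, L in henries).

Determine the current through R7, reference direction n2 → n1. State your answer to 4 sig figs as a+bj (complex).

0.003234-2.715e-06j A

Element admittances at ω=66100 rad/s:
  Y(R1) = 0.6211+0.000j S between n1,n3
  Y(R2) = 0.01323+0.000j S between n1,n2
  Y(R3) = 0.07092+0.000j S between n2,n0
  Y(R4) = 0.0004566+0.000j S between n2,n1
  Y(R5) = 0.0002410+0.000j S between n3,n0
  Y(R6) = 0.03205+0.000j S between n3,n1
  Y(R7) = 0.0001984+0.000j S between n1,n2
  Y(R8) = 0.01553+0.000j S between n0,n1
  Y(R9) = 0.006993+0.000j S between n0,n2
  I1: injects 0.113 A into n3 (from n1)
  Y(C1) = 0.000+0.1633j S between n2,n3
  Y(C2) = 0.000+0.02148j S between n0,n2
  I2: injects 1.7 A into n1 (from n2)
  I3: injects 0.0663 A into n1 (from n2)
  Y(R10) = 0.001626+0.000j S between n3,n2
  V1: constraint V(n2)−V(n3) = 19.5
Assemble and solve the 4×4 MNA system:
  V(n1)=-13.68-0.5879j  V(n2)=2.613-0.6016j  V(n3)=-16.89-0.6016j
  i(V1)=-2.241-3.193j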